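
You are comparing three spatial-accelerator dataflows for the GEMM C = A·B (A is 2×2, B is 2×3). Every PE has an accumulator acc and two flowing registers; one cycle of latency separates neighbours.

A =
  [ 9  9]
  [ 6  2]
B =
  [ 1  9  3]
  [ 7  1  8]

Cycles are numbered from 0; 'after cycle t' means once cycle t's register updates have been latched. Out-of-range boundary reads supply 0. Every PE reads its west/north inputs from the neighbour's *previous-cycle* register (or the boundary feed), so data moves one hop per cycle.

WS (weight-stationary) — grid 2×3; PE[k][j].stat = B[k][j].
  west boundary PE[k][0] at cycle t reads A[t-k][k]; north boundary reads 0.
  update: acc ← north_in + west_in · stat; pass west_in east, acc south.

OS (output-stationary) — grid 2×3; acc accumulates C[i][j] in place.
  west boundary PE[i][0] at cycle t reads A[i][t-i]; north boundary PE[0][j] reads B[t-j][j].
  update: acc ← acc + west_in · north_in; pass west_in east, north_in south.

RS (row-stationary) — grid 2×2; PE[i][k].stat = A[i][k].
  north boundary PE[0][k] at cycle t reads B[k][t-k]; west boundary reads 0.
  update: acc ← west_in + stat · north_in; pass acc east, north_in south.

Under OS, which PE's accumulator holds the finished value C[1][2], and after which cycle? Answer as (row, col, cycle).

(row, col, cycle) = (1, 2, 4)

OS: C[1][2] accumulates in PE[1][2]:
  step 0 · PE1,2: acc=0; fwd→0 fwd↓0
  step 1 · PE1,2: acc=0; fwd→0 fwd↓0
  step 2 · PE1,2: acc=0; fwd→0 fwd↓0
  step 3 · PE1,2: acc=18; fwd→6 fwd↓3
  step 4 · PE1,2: acc=34; fwd→2 fwd↓8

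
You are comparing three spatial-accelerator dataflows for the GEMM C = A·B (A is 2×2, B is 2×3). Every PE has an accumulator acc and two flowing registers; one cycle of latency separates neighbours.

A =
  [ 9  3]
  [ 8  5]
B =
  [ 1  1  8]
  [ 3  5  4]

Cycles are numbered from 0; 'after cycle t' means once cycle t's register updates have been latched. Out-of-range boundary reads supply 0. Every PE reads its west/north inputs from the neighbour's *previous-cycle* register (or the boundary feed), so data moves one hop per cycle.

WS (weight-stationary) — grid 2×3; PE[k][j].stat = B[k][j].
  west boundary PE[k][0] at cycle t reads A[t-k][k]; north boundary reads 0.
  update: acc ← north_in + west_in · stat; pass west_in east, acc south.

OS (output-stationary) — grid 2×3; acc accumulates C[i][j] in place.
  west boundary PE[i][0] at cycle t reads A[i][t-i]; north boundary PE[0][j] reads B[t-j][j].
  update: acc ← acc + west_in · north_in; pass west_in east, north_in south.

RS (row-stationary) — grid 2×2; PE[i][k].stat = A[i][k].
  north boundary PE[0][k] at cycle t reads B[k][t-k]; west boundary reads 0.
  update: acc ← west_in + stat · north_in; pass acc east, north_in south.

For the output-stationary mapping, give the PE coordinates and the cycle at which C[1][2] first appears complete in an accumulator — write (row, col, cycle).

(row, col, cycle) = (1, 2, 4)

OS: C[1][2] accumulates in PE[1][2]:
  t=0 PE[1][2]: acc=0 h=0 v=0
  t=1 PE[1][2]: acc=0 h=0 v=0
  t=2 PE[1][2]: acc=0 h=0 v=0
  t=3 PE[1][2]: acc=64 h=8 v=8
  t=4 PE[1][2]: acc=84 h=5 v=4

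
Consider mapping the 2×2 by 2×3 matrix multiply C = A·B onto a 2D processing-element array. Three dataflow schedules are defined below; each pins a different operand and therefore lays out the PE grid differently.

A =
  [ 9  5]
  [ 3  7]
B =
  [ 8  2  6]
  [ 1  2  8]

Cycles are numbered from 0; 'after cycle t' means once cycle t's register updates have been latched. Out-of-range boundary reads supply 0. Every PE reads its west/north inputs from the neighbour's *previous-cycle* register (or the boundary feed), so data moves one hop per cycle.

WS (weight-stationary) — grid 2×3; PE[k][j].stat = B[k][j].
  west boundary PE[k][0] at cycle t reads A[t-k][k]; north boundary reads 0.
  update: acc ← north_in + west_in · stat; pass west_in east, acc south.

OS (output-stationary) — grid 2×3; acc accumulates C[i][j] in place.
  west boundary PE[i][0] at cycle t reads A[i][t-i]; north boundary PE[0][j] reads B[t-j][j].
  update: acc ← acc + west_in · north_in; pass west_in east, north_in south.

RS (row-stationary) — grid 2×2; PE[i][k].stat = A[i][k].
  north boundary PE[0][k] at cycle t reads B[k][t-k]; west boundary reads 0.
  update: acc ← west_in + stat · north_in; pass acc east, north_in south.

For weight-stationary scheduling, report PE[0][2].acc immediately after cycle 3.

WS on a 2×3 grid — tracing PE[0][2] and its feeders:
  c0 r0c1: 0 / 0 / 0
  c0 r0c2: 0 / 0 / 0
  c1 r0c1: 18 / 9 / 18
  c1 r0c2: 0 / 0 / 0
  c2 r0c1: 6 / 3 / 6
  c2 r0c2: 54 / 9 / 54
  c3 r0c1: 0 / 0 / 0
  c3 r0c2: 18 / 3 / 18

PE[0][2].acc = 18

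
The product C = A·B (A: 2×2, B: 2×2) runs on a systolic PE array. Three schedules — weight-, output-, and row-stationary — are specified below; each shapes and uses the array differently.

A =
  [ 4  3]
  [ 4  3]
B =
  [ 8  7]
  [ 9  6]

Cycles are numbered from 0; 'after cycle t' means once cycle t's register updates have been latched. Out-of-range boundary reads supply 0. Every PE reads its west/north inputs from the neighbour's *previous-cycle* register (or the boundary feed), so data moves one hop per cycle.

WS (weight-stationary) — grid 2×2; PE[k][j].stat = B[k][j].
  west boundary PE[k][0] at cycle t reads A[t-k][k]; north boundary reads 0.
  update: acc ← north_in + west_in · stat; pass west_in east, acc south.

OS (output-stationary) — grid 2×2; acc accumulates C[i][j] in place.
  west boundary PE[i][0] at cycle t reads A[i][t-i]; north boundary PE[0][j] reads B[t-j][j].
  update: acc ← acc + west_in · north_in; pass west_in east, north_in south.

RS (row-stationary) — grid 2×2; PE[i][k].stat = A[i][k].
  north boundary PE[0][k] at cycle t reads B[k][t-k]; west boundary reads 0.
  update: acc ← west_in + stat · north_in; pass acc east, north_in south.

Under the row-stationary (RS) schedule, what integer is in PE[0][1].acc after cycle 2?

Tracing RS — 2×2 array, target PE[0][1]:
  c0 r0c0: 32 / 32 / 8
  c0 r0c1: 0 / 0 / 0
  c1 r0c0: 28 / 28 / 7
  c1 r0c1: 59 / 59 / 9
  c2 r0c0: 0 / 0 / 0
  c2 r0c1: 46 / 46 / 6

PE[0][1].acc = 46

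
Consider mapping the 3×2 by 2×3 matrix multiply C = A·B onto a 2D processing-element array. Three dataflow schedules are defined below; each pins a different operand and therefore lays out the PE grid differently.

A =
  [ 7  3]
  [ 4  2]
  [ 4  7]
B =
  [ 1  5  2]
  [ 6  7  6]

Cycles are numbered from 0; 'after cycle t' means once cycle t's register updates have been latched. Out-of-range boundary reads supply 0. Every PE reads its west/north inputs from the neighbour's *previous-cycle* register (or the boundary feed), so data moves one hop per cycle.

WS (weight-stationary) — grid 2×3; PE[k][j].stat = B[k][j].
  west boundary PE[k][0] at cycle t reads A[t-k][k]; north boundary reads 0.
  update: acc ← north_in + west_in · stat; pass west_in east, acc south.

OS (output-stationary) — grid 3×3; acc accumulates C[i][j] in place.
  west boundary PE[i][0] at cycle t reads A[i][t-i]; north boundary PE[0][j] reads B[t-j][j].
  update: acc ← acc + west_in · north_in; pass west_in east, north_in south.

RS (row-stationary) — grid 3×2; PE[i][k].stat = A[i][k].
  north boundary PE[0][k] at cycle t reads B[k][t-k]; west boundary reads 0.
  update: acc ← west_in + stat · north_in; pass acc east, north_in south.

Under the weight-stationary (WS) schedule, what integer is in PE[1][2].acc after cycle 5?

WS 2×3: PE[1][2] cycle-by-cycle (with neighbour feeds):
  step 0 · PE0,2: acc=0; fwd→0 fwd↓0
  step 0 · PE1,1: acc=0; fwd→0 fwd↓0
  step 0 · PE1,2: acc=0; fwd→0 fwd↓0
  step 1 · PE0,2: acc=0; fwd→0 fwd↓0
  step 1 · PE1,1: acc=0; fwd→0 fwd↓0
  step 1 · PE1,2: acc=0; fwd→0 fwd↓0
  step 2 · PE0,2: acc=14; fwd→7 fwd↓14
  step 2 · PE1,1: acc=56; fwd→3 fwd↓56
  step 2 · PE1,2: acc=0; fwd→0 fwd↓0
  step 3 · PE0,2: acc=8; fwd→4 fwd↓8
  step 3 · PE1,1: acc=34; fwd→2 fwd↓34
  step 3 · PE1,2: acc=32; fwd→3 fwd↓32
  step 4 · PE0,2: acc=8; fwd→4 fwd↓8
  step 4 · PE1,1: acc=69; fwd→7 fwd↓69
  step 4 · PE1,2: acc=20; fwd→2 fwd↓20
  step 5 · PE0,2: acc=0; fwd→0 fwd↓0
  step 5 · PE1,1: acc=0; fwd→0 fwd↓0
  step 5 · PE1,2: acc=50; fwd→7 fwd↓50

PE[1][2].acc = 50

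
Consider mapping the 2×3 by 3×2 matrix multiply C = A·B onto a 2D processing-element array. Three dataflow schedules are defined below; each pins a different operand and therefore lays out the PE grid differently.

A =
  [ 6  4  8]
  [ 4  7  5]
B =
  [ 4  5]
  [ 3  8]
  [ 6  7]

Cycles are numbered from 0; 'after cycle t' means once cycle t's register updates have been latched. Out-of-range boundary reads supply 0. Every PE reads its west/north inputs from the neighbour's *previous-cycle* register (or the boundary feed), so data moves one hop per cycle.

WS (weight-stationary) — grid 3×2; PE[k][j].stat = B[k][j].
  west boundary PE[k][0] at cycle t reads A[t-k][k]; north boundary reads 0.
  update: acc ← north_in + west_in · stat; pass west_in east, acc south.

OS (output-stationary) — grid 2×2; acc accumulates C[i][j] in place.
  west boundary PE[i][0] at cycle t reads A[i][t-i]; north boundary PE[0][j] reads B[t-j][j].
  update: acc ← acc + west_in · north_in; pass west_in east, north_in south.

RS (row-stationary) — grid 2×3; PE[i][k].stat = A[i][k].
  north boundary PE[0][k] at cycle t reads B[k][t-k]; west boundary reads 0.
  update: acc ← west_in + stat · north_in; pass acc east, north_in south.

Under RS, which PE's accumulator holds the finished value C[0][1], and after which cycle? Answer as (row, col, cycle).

(row, col, cycle) = (0, 2, 3)

RS: C[0][1] accumulates in PE[0][2]:
  t=0 PE[0][2]: acc=0 h=0 v=0
  t=1 PE[0][2]: acc=0 h=0 v=0
  t=2 PE[0][2]: acc=84 h=84 v=6
  t=3 PE[0][2]: acc=118 h=118 v=7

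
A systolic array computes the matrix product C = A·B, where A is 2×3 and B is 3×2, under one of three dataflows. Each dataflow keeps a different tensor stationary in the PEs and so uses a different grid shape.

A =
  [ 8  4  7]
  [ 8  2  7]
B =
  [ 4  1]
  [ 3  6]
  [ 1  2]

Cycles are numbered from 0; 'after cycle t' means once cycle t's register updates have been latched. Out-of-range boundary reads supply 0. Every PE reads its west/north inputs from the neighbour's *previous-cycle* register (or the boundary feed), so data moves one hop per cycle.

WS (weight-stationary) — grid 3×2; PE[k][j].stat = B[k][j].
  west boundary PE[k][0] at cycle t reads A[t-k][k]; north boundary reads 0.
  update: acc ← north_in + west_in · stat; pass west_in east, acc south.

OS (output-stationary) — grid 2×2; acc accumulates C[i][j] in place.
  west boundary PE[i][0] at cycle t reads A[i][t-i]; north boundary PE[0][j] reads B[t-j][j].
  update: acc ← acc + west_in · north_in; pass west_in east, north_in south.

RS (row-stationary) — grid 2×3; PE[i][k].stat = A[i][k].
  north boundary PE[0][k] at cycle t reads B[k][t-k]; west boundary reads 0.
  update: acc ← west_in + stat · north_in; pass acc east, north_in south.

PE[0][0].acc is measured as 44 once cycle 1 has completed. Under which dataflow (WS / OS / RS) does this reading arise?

dataflow = OS

— WS: 3×2; PE[0][0] trace:
  after 0 — PE[0][0] acc=32, pass-E 8, pass-S 32
  after 1 — PE[0][0] acc=32, pass-E 8, pass-S 32
— OS: 2×2; PE[0][0] trace:
  after 0 — PE[0][0] acc=32, pass-E 8, pass-S 4
  after 1 — PE[0][0] acc=44, pass-E 4, pass-S 3
— RS: 2×3; PE[0][0] trace:
  after 0 — PE[0][0] acc=32, pass-E 32, pass-S 4
  after 1 — PE[0][0] acc=8, pass-E 8, pass-S 1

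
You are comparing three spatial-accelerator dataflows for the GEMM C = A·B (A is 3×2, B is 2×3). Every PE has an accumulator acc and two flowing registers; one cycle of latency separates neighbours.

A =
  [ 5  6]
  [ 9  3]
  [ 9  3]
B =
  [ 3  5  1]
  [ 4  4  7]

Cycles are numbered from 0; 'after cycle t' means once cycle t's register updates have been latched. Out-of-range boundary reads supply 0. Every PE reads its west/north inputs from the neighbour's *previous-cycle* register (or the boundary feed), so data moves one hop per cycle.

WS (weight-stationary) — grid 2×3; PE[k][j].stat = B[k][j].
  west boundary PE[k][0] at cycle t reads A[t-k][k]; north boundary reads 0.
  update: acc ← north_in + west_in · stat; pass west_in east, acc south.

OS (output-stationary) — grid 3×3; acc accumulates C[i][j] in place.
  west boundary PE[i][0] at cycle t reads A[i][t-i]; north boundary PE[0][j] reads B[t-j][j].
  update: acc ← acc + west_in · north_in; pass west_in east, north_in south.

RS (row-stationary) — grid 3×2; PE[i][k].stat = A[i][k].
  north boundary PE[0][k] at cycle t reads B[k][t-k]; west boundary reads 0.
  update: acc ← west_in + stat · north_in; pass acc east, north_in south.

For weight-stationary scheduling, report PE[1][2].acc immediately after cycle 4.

WS (2×3). Following PE[1][2] plus its west/north inputs:
  cycle 0: PE[0][2] → acc 0, east 0, south 0
  cycle 0: PE[1][1] → acc 0, east 0, south 0
  cycle 0: PE[1][2] → acc 0, east 0, south 0
  cycle 1: PE[0][2] → acc 0, east 0, south 0
  cycle 1: PE[1][1] → acc 0, east 0, south 0
  cycle 1: PE[1][2] → acc 0, east 0, south 0
  cycle 2: PE[0][2] → acc 5, east 5, south 5
  cycle 2: PE[1][1] → acc 49, east 6, south 49
  cycle 2: PE[1][2] → acc 0, east 0, south 0
  cycle 3: PE[0][2] → acc 9, east 9, south 9
  cycle 3: PE[1][1] → acc 57, east 3, south 57
  cycle 3: PE[1][2] → acc 47, east 6, south 47
  cycle 4: PE[0][2] → acc 9, east 9, south 9
  cycle 4: PE[1][1] → acc 57, east 3, south 57
  cycle 4: PE[1][2] → acc 30, east 3, south 30

PE[1][2].acc = 30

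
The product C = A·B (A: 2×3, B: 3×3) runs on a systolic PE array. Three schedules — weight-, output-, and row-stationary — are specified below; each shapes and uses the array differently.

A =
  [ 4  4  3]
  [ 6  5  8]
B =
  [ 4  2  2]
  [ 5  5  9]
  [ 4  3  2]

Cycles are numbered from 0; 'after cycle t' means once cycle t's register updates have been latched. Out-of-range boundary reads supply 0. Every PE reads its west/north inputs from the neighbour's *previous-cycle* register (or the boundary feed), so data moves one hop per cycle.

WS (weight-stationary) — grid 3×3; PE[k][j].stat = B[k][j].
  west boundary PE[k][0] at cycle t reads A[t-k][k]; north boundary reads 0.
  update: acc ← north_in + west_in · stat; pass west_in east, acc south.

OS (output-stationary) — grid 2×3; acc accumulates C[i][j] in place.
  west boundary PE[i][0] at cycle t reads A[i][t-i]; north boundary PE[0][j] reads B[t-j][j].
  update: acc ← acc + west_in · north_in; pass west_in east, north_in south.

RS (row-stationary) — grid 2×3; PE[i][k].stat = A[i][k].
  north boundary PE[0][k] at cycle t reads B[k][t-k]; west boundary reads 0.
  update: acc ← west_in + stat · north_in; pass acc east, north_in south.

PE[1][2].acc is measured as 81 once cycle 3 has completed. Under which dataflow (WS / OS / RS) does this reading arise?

dataflow = RS

— WS: 3×3; PE[1][2] trace:
  t=0 PE[1][2]: acc=0 h=0 v=0
  t=1 PE[1][2]: acc=0 h=0 v=0
  t=2 PE[1][2]: acc=0 h=0 v=0
  t=3 PE[1][2]: acc=44 h=4 v=44
— OS: 2×3; PE[1][2] trace:
  t=0 PE[1][2]: acc=0 h=0 v=0
  t=1 PE[1][2]: acc=0 h=0 v=0
  t=2 PE[1][2]: acc=0 h=0 v=0
  t=3 PE[1][2]: acc=12 h=6 v=2
— RS: 2×3; PE[1][2] trace:
  t=0 PE[1][2]: acc=0 h=0 v=0
  t=1 PE[1][2]: acc=0 h=0 v=0
  t=2 PE[1][2]: acc=0 h=0 v=0
  t=3 PE[1][2]: acc=81 h=81 v=4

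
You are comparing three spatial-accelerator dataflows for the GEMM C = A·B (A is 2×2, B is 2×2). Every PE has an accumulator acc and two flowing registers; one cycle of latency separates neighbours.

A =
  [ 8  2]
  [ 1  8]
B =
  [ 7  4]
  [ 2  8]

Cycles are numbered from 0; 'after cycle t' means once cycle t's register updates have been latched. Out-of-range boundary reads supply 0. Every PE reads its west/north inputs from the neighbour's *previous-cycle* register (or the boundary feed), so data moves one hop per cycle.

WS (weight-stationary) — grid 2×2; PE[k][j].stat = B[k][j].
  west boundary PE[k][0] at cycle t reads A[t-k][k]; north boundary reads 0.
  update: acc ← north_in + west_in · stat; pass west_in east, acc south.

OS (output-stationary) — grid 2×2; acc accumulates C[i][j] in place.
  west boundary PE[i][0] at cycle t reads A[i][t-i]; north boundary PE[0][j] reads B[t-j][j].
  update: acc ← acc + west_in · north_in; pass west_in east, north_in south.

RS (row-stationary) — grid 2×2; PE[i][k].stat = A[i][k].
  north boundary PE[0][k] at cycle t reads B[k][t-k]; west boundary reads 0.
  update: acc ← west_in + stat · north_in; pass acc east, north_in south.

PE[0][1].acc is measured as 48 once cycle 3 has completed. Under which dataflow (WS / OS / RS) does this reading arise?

dataflow = OS

Under WS (2×2), PE[0][1]:
  t=0 PE[0][1]: acc=0 h=0 v=0
  t=1 PE[0][1]: acc=32 h=8 v=32
  t=2 PE[0][1]: acc=4 h=1 v=4
  t=3 PE[0][1]: acc=0 h=0 v=0
Under OS (2×2), PE[0][1]:
  t=0 PE[0][1]: acc=0 h=0 v=0
  t=1 PE[0][1]: acc=32 h=8 v=4
  t=2 PE[0][1]: acc=48 h=2 v=8
  t=3 PE[0][1]: acc=48 h=0 v=0
Under RS (2×2), PE[0][1]:
  t=0 PE[0][1]: acc=0 h=0 v=0
  t=1 PE[0][1]: acc=60 h=60 v=2
  t=2 PE[0][1]: acc=48 h=48 v=8
  t=3 PE[0][1]: acc=0 h=0 v=0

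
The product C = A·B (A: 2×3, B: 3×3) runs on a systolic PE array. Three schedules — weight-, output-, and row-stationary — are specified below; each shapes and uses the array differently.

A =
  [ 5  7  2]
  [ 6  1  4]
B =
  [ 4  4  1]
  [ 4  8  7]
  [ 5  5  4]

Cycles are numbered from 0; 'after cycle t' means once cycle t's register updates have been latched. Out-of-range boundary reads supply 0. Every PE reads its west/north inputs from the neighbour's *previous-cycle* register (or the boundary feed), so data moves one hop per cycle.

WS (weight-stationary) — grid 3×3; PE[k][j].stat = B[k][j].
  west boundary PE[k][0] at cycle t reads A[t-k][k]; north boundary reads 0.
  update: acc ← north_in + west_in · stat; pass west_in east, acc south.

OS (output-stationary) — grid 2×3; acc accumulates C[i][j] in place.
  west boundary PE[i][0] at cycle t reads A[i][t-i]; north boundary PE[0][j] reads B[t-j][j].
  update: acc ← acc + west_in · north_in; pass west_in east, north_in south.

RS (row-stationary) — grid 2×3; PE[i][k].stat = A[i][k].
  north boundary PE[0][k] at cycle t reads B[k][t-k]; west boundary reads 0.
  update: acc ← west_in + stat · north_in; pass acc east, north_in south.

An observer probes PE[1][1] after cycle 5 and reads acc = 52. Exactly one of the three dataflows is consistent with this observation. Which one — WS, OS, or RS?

dataflow = OS

— WS: 3×3; PE[1][1] trace:
  0: (1,1).acc=0  regs=<0,0>
  1: (1,1).acc=0  regs=<0,0>
  2: (1,1).acc=76  regs=<7,76>
  3: (1,1).acc=32  regs=<1,32>
  4: (1,1).acc=0  regs=<0,0>
  5: (1,1).acc=0  regs=<0,0>
— OS: 2×3; PE[1][1] trace:
  0: (1,1).acc=0  regs=<0,0>
  1: (1,1).acc=0  regs=<0,0>
  2: (1,1).acc=24  regs=<6,4>
  3: (1,1).acc=32  regs=<1,8>
  4: (1,1).acc=52  regs=<4,5>
  5: (1,1).acc=52  regs=<0,0>
— RS: 2×3; PE[1][1] trace:
  0: (1,1).acc=0  regs=<0,0>
  1: (1,1).acc=0  regs=<0,0>
  2: (1,1).acc=28  regs=<28,4>
  3: (1,1).acc=32  regs=<32,8>
  4: (1,1).acc=13  regs=<13,7>
  5: (1,1).acc=0  regs=<0,0>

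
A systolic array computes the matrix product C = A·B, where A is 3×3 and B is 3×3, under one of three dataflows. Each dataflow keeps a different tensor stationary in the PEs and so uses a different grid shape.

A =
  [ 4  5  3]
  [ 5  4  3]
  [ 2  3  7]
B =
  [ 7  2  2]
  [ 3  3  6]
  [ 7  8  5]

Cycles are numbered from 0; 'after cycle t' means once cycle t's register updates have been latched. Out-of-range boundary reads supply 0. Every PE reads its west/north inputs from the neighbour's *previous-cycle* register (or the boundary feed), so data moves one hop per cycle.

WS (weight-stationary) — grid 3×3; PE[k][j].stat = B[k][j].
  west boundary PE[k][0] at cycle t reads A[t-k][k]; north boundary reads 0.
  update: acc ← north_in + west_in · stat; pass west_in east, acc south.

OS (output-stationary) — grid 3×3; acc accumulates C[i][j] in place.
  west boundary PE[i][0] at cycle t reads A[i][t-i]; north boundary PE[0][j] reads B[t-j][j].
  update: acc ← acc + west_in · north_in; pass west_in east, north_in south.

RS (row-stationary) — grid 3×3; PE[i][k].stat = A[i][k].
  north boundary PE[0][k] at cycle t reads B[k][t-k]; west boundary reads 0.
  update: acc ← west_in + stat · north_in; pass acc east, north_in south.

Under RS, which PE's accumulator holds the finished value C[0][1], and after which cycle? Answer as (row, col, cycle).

Under RS, C[0][1] lands at PE[0][2]:
  cycle 0: PE[0][2] → acc 0, east 0, south 0
  cycle 1: PE[0][2] → acc 0, east 0, south 0
  cycle 2: PE[0][2] → acc 64, east 64, south 7
  cycle 3: PE[0][2] → acc 47, east 47, south 8

(row, col, cycle) = (0, 2, 3)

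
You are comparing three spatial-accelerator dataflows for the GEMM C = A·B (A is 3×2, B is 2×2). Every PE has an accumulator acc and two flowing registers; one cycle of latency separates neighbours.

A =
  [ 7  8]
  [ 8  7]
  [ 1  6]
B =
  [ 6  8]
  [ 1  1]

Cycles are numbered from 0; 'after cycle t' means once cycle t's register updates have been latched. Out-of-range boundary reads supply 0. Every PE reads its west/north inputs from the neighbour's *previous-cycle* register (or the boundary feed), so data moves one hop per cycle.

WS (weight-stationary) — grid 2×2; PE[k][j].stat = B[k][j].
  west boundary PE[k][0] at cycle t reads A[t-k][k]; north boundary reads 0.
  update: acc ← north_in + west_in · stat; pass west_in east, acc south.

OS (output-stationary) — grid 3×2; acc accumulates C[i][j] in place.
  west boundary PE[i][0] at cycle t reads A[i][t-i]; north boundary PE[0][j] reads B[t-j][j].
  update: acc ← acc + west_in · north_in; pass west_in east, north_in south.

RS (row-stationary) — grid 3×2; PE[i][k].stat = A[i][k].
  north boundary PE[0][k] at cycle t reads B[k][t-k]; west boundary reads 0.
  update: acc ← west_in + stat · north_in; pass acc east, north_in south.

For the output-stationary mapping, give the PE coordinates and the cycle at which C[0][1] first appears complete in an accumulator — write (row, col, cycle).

(row, col, cycle) = (0, 1, 2)

Under OS, C[0][1] lands at PE[0][1]:
  @0  [0,1]  acc 0  |  →0  ↓0
  @1  [0,1]  acc 56  |  →7  ↓8
  @2  [0,1]  acc 64  |  →8  ↓1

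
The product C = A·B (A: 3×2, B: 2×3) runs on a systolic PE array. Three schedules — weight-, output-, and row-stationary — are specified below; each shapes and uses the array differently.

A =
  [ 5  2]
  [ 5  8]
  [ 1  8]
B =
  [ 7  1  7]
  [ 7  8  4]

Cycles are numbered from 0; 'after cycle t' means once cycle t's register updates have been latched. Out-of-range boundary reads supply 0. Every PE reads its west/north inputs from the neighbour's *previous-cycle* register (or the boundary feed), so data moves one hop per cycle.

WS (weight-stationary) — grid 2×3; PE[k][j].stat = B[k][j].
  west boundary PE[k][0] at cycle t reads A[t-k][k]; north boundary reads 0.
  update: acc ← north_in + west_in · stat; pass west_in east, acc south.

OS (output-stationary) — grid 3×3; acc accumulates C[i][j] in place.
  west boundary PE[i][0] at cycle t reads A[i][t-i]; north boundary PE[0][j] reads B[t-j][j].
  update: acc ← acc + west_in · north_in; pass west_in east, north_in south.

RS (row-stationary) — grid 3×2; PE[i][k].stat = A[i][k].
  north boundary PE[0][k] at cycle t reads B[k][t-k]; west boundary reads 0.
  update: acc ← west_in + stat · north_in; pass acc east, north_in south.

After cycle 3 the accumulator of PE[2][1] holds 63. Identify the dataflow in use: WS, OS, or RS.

dataflow = RS

WS (2×3): PE[2][1] does not exist.
— OS: 3×3; PE[2][1] trace:
  [0] (2,1) acc=0 (h:0 v:0)
  [1] (2,1) acc=0 (h:0 v:0)
  [2] (2,1) acc=0 (h:0 v:0)
  [3] (2,1) acc=1 (h:1 v:1)
— RS: 3×2; PE[2][1] trace:
  [0] (2,1) acc=0 (h:0 v:0)
  [1] (2,1) acc=0 (h:0 v:0)
  [2] (2,1) acc=0 (h:0 v:0)
  [3] (2,1) acc=63 (h:63 v:7)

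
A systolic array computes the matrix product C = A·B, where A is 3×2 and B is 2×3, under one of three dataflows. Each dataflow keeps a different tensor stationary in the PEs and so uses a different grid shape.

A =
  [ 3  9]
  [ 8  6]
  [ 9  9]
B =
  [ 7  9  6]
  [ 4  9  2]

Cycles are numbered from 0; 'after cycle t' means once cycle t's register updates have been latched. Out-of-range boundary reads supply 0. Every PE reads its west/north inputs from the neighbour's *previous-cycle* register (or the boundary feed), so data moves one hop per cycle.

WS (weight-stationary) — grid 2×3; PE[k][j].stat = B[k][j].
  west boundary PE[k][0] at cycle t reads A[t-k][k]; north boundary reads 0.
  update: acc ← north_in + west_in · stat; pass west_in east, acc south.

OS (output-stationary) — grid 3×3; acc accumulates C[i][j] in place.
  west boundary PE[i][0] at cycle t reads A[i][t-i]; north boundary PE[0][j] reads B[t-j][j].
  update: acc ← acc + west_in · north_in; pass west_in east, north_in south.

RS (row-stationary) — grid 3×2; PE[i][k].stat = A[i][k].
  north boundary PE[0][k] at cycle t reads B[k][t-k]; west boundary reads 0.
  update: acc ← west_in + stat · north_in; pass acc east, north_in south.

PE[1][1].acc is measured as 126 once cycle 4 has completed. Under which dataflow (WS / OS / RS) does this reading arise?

WS (2×3 grid), PE[1][1]:
  [0] (1,1) acc=0 (h:0 v:0)
  [1] (1,1) acc=0 (h:0 v:0)
  [2] (1,1) acc=108 (h:9 v:108)
  [3] (1,1) acc=126 (h:6 v:126)
  [4] (1,1) acc=162 (h:9 v:162)
OS (3×3 grid), PE[1][1]:
  [0] (1,1) acc=0 (h:0 v:0)
  [1] (1,1) acc=0 (h:0 v:0)
  [2] (1,1) acc=72 (h:8 v:9)
  [3] (1,1) acc=126 (h:6 v:9)
  [4] (1,1) acc=126 (h:0 v:0)
RS (3×2 grid), PE[1][1]:
  [0] (1,1) acc=0 (h:0 v:0)
  [1] (1,1) acc=0 (h:0 v:0)
  [2] (1,1) acc=80 (h:80 v:4)
  [3] (1,1) acc=126 (h:126 v:9)
  [4] (1,1) acc=60 (h:60 v:2)

dataflow = OS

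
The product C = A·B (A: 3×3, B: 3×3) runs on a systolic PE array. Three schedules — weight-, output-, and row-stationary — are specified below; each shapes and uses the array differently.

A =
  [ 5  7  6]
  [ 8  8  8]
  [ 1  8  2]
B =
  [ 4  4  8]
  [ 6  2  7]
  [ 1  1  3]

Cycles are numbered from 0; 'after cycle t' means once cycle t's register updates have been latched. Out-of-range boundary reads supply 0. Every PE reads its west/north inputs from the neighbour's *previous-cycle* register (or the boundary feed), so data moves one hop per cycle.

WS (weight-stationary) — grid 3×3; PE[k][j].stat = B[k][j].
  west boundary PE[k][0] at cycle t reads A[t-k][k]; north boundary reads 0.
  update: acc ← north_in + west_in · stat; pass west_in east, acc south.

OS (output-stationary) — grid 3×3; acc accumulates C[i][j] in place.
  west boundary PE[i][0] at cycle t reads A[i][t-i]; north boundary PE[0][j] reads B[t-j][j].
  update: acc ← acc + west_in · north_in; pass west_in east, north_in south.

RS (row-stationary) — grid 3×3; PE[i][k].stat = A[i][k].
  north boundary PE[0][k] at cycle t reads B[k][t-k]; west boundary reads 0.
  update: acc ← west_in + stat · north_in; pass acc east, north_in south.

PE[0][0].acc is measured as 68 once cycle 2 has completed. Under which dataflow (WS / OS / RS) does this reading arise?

dataflow = OS

WS [3×3] PE[0][0] across cycles:
  @0  [0,0]  acc 20  |  →5  ↓20
  @1  [0,0]  acc 32  |  →8  ↓32
  @2  [0,0]  acc 4  |  →1  ↓4
OS [3×3] PE[0][0] across cycles:
  @0  [0,0]  acc 20  |  →5  ↓4
  @1  [0,0]  acc 62  |  →7  ↓6
  @2  [0,0]  acc 68  |  →6  ↓1
RS [3×3] PE[0][0] across cycles:
  @0  [0,0]  acc 20  |  →20  ↓4
  @1  [0,0]  acc 20  |  →20  ↓4
  @2  [0,0]  acc 40  |  →40  ↓8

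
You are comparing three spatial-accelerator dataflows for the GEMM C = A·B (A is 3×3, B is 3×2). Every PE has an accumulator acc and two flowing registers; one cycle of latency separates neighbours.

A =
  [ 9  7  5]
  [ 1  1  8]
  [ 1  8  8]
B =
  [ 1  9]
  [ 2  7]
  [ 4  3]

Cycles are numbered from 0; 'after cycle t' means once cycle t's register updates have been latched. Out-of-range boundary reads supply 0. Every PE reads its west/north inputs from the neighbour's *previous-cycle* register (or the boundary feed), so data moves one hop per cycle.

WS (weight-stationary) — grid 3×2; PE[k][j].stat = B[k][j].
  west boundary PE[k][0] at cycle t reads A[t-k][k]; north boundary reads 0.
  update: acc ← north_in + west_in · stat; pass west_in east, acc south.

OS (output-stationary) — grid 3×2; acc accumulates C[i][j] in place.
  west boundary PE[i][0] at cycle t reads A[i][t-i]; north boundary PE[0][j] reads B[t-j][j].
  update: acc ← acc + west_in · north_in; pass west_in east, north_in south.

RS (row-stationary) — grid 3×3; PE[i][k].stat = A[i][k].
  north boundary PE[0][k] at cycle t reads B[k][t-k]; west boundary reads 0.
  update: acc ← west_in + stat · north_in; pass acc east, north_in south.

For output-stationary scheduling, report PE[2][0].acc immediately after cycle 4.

OS 3×2: PE[2][0] cycle-by-cycle (with neighbour feeds):
  step 0 · PE1,0: acc=0; fwd→0 fwd↓0
  step 0 · PE2,0: acc=0; fwd→0 fwd↓0
  step 1 · PE1,0: acc=1; fwd→1 fwd↓1
  step 1 · PE2,0: acc=0; fwd→0 fwd↓0
  step 2 · PE1,0: acc=3; fwd→1 fwd↓2
  step 2 · PE2,0: acc=1; fwd→1 fwd↓1
  step 3 · PE1,0: acc=35; fwd→8 fwd↓4
  step 3 · PE2,0: acc=17; fwd→8 fwd↓2
  step 4 · PE1,0: acc=35; fwd→0 fwd↓0
  step 4 · PE2,0: acc=49; fwd→8 fwd↓4

PE[2][0].acc = 49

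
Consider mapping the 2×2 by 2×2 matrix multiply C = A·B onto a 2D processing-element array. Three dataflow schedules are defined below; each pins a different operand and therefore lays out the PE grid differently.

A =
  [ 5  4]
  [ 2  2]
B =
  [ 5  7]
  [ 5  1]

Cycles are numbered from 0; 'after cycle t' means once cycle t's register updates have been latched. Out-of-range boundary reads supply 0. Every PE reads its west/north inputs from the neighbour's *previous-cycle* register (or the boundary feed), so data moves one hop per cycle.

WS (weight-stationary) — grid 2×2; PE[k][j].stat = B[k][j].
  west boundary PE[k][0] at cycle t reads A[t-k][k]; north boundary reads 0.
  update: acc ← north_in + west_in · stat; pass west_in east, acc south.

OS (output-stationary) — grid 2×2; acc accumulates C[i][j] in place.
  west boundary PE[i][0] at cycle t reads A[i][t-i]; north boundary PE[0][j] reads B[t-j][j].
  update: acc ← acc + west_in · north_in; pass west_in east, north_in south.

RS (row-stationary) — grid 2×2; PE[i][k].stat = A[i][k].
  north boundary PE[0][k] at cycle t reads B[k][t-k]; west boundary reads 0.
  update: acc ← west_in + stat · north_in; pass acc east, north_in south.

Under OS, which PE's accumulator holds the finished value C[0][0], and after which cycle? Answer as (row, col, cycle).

OS — PE[0][0] is where C[0][0] collects:
  c0 r0c0: 25 / 5 / 5
  c1 r0c0: 45 / 4 / 5

(row, col, cycle) = (0, 0, 1)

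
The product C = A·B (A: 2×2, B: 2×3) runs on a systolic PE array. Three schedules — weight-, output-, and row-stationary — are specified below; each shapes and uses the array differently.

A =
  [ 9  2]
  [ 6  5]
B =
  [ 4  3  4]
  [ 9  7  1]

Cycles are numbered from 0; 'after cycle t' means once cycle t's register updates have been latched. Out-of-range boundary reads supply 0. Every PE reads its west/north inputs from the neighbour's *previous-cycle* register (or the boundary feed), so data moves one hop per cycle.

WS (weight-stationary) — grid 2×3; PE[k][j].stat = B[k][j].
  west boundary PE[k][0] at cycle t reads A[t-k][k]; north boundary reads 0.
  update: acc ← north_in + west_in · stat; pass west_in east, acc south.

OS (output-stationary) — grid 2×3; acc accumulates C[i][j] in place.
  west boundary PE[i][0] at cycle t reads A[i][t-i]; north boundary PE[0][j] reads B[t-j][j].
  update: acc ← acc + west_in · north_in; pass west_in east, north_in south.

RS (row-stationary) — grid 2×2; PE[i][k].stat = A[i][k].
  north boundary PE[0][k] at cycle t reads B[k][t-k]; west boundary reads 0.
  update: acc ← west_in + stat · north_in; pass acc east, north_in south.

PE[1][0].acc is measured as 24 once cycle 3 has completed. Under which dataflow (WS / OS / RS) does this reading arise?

dataflow = RS

— WS: 2×3; PE[1][0] trace:
  t=0 PE[1][0]: acc=0 h=0 v=0
  t=1 PE[1][0]: acc=54 h=2 v=54
  t=2 PE[1][0]: acc=69 h=5 v=69
  t=3 PE[1][0]: acc=0 h=0 v=0
— OS: 2×3; PE[1][0] trace:
  t=0 PE[1][0]: acc=0 h=0 v=0
  t=1 PE[1][0]: acc=24 h=6 v=4
  t=2 PE[1][0]: acc=69 h=5 v=9
  t=3 PE[1][0]: acc=69 h=0 v=0
— RS: 2×2; PE[1][0] trace:
  t=0 PE[1][0]: acc=0 h=0 v=0
  t=1 PE[1][0]: acc=24 h=24 v=4
  t=2 PE[1][0]: acc=18 h=18 v=3
  t=3 PE[1][0]: acc=24 h=24 v=4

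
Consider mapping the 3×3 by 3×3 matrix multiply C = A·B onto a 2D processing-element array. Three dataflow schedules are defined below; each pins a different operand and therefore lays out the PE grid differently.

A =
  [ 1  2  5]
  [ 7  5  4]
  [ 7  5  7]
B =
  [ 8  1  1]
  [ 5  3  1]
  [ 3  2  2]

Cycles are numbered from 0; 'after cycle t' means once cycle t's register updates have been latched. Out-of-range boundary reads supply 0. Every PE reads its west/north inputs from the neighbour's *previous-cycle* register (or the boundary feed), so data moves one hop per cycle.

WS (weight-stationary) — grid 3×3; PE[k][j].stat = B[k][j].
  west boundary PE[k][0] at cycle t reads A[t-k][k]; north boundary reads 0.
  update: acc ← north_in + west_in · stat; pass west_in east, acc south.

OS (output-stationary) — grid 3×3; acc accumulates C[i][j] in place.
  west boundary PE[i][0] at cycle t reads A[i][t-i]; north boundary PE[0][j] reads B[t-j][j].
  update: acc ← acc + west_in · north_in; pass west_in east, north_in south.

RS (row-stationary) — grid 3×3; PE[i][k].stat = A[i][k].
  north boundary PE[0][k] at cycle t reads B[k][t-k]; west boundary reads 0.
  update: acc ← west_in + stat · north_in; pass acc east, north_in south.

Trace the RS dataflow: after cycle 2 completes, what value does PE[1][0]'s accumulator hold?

PE[1][0].acc = 7

Tracing RS — 3×3 array, target PE[1][0]:
  0: (0,0).acc=8  regs=<8,8>
  0: (1,0).acc=0  regs=<0,0>
  1: (0,0).acc=1  regs=<1,1>
  1: (1,0).acc=56  regs=<56,8>
  2: (0,0).acc=1  regs=<1,1>
  2: (1,0).acc=7  regs=<7,1>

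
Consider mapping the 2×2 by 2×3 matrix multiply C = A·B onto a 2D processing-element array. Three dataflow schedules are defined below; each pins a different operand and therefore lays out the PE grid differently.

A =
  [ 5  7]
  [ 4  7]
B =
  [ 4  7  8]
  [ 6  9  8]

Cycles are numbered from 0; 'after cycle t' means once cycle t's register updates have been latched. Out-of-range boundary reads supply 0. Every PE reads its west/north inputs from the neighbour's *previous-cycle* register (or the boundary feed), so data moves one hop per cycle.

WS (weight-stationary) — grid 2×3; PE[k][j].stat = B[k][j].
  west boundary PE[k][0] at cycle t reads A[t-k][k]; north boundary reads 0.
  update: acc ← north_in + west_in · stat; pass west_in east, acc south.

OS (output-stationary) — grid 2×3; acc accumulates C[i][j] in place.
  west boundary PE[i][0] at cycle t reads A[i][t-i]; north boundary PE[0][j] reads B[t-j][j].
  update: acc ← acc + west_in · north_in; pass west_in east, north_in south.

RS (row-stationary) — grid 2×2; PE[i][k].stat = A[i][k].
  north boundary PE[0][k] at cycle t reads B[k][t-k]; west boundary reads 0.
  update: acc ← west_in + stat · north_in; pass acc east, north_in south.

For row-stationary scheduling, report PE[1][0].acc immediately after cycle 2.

PE[1][0].acc = 28

RS on a 2×2 grid — tracing PE[1][0] and its feeders:
  c0 r0c0: 20 / 20 / 4
  c0 r1c0: 0 / 0 / 0
  c1 r0c0: 35 / 35 / 7
  c1 r1c0: 16 / 16 / 4
  c2 r0c0: 40 / 40 / 8
  c2 r1c0: 28 / 28 / 7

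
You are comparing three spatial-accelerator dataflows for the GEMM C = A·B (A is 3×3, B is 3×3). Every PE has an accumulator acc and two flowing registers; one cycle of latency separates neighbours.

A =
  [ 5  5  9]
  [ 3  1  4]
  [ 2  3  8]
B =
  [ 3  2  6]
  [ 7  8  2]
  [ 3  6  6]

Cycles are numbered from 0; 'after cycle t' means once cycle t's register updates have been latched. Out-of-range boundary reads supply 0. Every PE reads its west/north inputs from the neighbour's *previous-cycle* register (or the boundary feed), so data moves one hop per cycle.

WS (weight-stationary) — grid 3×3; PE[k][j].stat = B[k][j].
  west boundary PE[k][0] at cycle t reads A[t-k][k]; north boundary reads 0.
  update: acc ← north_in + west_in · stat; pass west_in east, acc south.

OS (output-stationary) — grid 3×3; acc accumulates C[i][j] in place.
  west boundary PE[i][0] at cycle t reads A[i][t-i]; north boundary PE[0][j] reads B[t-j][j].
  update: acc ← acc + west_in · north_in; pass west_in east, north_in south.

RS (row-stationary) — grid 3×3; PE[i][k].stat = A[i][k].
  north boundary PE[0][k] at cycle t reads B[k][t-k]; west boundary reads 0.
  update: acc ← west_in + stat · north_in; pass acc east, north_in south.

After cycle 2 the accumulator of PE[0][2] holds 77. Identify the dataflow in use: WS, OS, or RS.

dataflow = RS

WS (3×3 grid), PE[0][2]:
  [0] (0,2) acc=0 (h:0 v:0)
  [1] (0,2) acc=0 (h:0 v:0)
  [2] (0,2) acc=30 (h:5 v:30)
OS (3×3 grid), PE[0][2]:
  [0] (0,2) acc=0 (h:0 v:0)
  [1] (0,2) acc=0 (h:0 v:0)
  [2] (0,2) acc=30 (h:5 v:6)
RS (3×3 grid), PE[0][2]:
  [0] (0,2) acc=0 (h:0 v:0)
  [1] (0,2) acc=0 (h:0 v:0)
  [2] (0,2) acc=77 (h:77 v:3)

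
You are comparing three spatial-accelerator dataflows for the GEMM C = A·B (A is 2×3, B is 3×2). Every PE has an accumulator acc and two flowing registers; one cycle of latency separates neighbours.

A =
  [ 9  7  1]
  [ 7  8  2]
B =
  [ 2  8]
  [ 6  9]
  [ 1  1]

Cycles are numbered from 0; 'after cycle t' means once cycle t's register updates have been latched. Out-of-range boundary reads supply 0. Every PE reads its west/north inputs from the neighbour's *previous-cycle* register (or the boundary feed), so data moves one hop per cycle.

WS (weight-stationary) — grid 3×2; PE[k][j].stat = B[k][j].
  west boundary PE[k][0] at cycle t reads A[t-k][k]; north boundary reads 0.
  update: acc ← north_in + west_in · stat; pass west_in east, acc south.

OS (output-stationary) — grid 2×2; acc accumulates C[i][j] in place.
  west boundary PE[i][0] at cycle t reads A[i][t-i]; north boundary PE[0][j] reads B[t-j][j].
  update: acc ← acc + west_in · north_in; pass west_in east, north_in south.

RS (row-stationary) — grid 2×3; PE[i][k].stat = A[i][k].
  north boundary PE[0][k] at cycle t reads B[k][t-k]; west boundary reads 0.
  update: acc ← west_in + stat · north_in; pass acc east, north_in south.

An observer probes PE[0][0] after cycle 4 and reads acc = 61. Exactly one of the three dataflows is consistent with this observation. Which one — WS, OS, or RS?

— WS: 3×2; PE[0][0] trace:
  cycle 0: PE[0][0] → acc 18, east 9, south 18
  cycle 1: PE[0][0] → acc 14, east 7, south 14
  cycle 2: PE[0][0] → acc 0, east 0, south 0
  cycle 3: PE[0][0] → acc 0, east 0, south 0
  cycle 4: PE[0][0] → acc 0, east 0, south 0
— OS: 2×2; PE[0][0] trace:
  cycle 0: PE[0][0] → acc 18, east 9, south 2
  cycle 1: PE[0][0] → acc 60, east 7, south 6
  cycle 2: PE[0][0] → acc 61, east 1, south 1
  cycle 3: PE[0][0] → acc 61, east 0, south 0
  cycle 4: PE[0][0] → acc 61, east 0, south 0
— RS: 2×3; PE[0][0] trace:
  cycle 0: PE[0][0] → acc 18, east 18, south 2
  cycle 1: PE[0][0] → acc 72, east 72, south 8
  cycle 2: PE[0][0] → acc 0, east 0, south 0
  cycle 3: PE[0][0] → acc 0, east 0, south 0
  cycle 4: PE[0][0] → acc 0, east 0, south 0

dataflow = OS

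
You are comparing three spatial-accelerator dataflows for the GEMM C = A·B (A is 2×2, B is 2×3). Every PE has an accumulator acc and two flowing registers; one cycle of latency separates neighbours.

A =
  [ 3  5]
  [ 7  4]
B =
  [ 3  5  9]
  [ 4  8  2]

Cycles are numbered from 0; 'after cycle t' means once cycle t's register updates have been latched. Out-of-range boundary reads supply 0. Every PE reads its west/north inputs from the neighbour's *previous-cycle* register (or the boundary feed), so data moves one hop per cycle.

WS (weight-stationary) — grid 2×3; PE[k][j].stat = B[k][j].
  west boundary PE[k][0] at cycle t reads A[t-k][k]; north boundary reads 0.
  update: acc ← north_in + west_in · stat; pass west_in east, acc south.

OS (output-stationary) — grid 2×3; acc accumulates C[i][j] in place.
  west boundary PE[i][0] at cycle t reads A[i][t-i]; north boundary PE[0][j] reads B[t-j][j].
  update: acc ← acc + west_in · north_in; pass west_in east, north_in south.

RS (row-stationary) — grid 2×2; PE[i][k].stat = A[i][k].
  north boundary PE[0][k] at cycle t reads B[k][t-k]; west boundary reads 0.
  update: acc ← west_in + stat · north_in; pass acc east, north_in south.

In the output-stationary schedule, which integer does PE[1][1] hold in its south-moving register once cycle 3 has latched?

OS on a 2×3 grid — tracing PE[1][1] and its feeders:
  cycle 0: PE[0][1] → acc 0, east 0, south 0
  cycle 0: PE[1][0] → acc 0, east 0, south 0
  cycle 0: PE[1][1] → acc 0, east 0, south 0
  cycle 1: PE[0][1] → acc 15, east 3, south 5
  cycle 1: PE[1][0] → acc 21, east 7, south 3
  cycle 1: PE[1][1] → acc 0, east 0, south 0
  cycle 2: PE[0][1] → acc 55, east 5, south 8
  cycle 2: PE[1][0] → acc 37, east 4, south 4
  cycle 2: PE[1][1] → acc 35, east 7, south 5
  cycle 3: PE[0][1] → acc 55, east 0, south 0
  cycle 3: PE[1][0] → acc 37, east 0, south 0
  cycle 3: PE[1][1] → acc 67, east 4, south 8

register = 8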